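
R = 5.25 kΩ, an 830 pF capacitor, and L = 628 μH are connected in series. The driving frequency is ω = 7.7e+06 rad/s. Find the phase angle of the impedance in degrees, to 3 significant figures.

41.7°

X_L = ωL = 4840 Ω
X_C = 1/(ωC) = 156 Ω
Net reactance X = X_L − X_C = 4680 Ω
Z = 5250 + j4680 Ω
|Z| = √(5250² + 4680²) = 7030 Ω
∠Z = arctan(4680/5250) = 41.7°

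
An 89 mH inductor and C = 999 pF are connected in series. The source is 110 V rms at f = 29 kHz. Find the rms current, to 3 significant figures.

10.3 mA

ω = 2πf = 182200 rad/s
X_L = ωL = 16200 Ω
X_C = 1/(ωC) = 5490 Ω
Net reactance X = X_L − X_C = 10700 Ω
Z = j10700 Ω
|Z| = √(0² + 10700²) = 10700 Ω
I = V/|Z| = 110/10700 = 10.3 mA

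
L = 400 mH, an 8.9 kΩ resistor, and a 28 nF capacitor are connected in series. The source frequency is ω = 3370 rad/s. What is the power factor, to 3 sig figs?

X_L = ωL = 1350 Ω
X_C = 1/(ωC) = 10600 Ω
Net reactance X = X_L − X_C = -9250 Ω
Z = 8900 − j9250 Ω
|Z| = √(8900² + 9250²) = 12800 Ω
∠Z = arctan(-9250/8900) = -46.1°
cos φ = cos(-46.1°) = 0.693

0.693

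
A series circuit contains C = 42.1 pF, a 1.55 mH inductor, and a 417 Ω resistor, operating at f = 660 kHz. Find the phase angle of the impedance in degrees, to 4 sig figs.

ω = 2πf = 4.147e+06 rad/s
X_L = ωL = 6428 Ω
X_C = 1/(ωC) = 5728 Ω
Net reactance X = X_L − X_C = 699.8 Ω
Z = 417.0 + j699.8 Ω
|Z| = √(417.0² + 699.8²) = 814.6 Ω
∠Z = arctan(699.8/417.0) = 59.21°

59.21°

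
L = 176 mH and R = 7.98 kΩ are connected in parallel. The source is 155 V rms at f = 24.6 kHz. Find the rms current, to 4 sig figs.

20.24 mA

ω = 2πf = 154600 rad/s
X_L = ωL = 27200 Ω
Parallel: admittances add. Y = 1/R + 1/(jωL)
Y = (0.0001253 − j3.676e-05) S
|Y| = 0.0001306 S → |Z| = 1/|Y| = 7657 Ω, ∠Z = −∠Y = 16.35°
I = V/|Z| = 155/7657 = 20.24 mA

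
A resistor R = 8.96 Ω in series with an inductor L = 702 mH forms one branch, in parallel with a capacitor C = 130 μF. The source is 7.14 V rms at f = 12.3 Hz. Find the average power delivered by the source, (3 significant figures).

151 mW

ω = 2πf = 77.28 rad/s
X_L = ωL = 54.3 Ω
X_C = 1/(ωC) = 99.5 Ω
Branch 1 (R+jX_L): Z₁ = 8.96 + j54.3 Ω, |Z₁| = 55.0 Ω
Branch 2 (−jX_C): Z₂ = −j99.5 Ω
Parallel: Z = Z₁Z₂/(Z₁+Z₂), |Z| = 119 Ω, ∠Z = 69.4°
I = V/|Z| = 60.2 mA
P = VI cos φ = 7.14 × 0.0602 × cos(69.4°) = 151 mW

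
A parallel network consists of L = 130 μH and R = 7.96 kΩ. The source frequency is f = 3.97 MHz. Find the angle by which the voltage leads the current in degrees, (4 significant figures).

67.83°

ω = 2πf = 2.494e+07 rad/s
X_L = ωL = 3243 Ω
Parallel: admittances add. Y = 1/R + 1/(jωL)
Y = (0.0001256 − j0.0003084) S
|Y| = 0.0003330 S → |Z| = 1/|Y| = 3003 Ω, ∠Z = −∠Y = 67.83°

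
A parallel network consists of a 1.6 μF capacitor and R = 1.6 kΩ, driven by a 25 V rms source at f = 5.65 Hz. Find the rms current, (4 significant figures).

ω = 2πf = 35.50 rad/s
X_C = 1/(ωC) = 17610 Ω
Parallel: admittances add. Y = 1/R + jωC
Y = (0.0006250 + j5.68e-05) S
|Y| = 0.0006276 S → |Z| = 1/|Y| = 1593 Ω, ∠Z = −∠Y = -5.193°
I = V/|Z| = 25/1593 = 15.69 mA

15.69 mA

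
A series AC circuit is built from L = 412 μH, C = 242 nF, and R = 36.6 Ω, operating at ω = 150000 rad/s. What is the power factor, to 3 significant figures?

0.730

X_L = ωL = 61.8 Ω
X_C = 1/(ωC) = 27.5 Ω
Net reactance X = X_L − X_C = 34.3 Ω
Z = 36.6 + j34.3 Ω
|Z| = √(36.6² + 34.3²) = 50.1 Ω
∠Z = arctan(34.3/36.6) = 43.1°
cos φ = cos(43.1°) = 0.730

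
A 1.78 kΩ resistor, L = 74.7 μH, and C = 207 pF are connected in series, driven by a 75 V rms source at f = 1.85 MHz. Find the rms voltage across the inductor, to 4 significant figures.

35.46 V

ω = 2πf = 1.162e+07 rad/s
X_L = ωL = 868.3 Ω
X_C = 1/(ωC) = 415.6 Ω
Net reactance X = X_L − X_C = 452.7 Ω
Z = 1780 + j452.7 Ω
|Z| = √(1780² + 452.7²) = 1837 Ω
I = V/|Z| = 40.83 mA
V_L = I·|Z_L| = 0.04083 × 868.3 = 35.46 V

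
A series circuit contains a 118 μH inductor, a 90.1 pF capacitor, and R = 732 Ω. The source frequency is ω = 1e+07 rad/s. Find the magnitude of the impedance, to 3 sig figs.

X_L = ωL = 1180 Ω
X_C = 1/(ωC) = 1110 Ω
Net reactance X = X_L − X_C = 70.1 Ω
Z = 732 + j70.1 Ω
|Z| = √(732² + 70.1²) = 735 Ω

735 Ω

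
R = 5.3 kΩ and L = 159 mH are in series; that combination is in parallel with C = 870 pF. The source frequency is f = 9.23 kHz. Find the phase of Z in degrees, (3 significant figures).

33.5°

ω = 2πf = 57990 rad/s
X_L = ωL = 9220 Ω
X_C = 1/(ωC) = 19800 Ω
Branch 1 (R+jX_L): Z₁ = 5300 + j9220 Ω, |Z₁| = 10600 Ω
Branch 2 (−jX_C): Z₂ = −j19800 Ω
Parallel: Z = Z₁Z₂/(Z₁+Z₂), |Z| = 17800 Ω, ∠Z = 33.5°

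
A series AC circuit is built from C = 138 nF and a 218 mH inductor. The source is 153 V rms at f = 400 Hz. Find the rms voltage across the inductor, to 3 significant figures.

35.9 V

ω = 2πf = 2513 rad/s
X_L = ωL = 548 Ω
X_C = 1/(ωC) = 2880 Ω
Net reactance X = X_L − X_C = -2340 Ω
Z = − j2340 Ω
|Z| = √(0² + 2340²) = 2340 Ω
I = V/|Z| = 65.5 mA
V_L = I·|Z_L| = 0.0655 × 548 = 35.9 V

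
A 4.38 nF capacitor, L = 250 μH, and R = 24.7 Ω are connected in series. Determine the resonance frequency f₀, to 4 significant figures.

152.1 kHz

ω₀ = 1/√(LC) = 1/√(0.00025 × 4.38e-09) = 955600 rad/s
f₀ = ω₀/(2π) = 152.1 kHz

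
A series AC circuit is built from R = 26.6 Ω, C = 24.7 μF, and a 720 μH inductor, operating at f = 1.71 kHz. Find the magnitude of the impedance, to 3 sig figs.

26.9 Ω

ω = 2πf = 10740 rad/s
X_L = ωL = 7.74 Ω
X_C = 1/(ωC) = 3.77 Ω
Net reactance X = X_L − X_C = 3.97 Ω
Z = 26.6 + j3.97 Ω
|Z| = √(26.6² + 3.97²) = 26.9 Ω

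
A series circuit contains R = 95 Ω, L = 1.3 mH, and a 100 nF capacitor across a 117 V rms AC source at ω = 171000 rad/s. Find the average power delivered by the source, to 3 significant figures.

X_L = ωL = 222 Ω
X_C = 1/(ωC) = 58.5 Ω
Net reactance X = X_L − X_C = 164 Ω
Z = 95.0 + j164 Ω
|Z| = √(95.0² + 164²) = 189 Ω
∠Z = arctan(164/95.0) = 59.9°
I = V/|Z| = 618 mA
P = VI cos φ = 117 × 0.618 × cos(59.9°) = 36.3 W

36.3 W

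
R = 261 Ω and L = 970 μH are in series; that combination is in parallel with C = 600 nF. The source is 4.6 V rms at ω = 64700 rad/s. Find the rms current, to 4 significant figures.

X_L = ωL = 62.76 Ω
X_C = 1/(ωC) = 25.76 Ω
Branch 1 (R+jX_L): Z₁ = 261.0 + j62.76 Ω, |Z₁| = 268.4 Ω
Branch 2 (−jX_C): Z₂ = −j25.76 Ω
Parallel: Z = Z₁Z₂/(Z₁+Z₂), |Z| = 26.23 Ω, ∠Z = -84.55°
I = V/|Z| = 4.6/26.23 = 175.4 mA

175.4 mA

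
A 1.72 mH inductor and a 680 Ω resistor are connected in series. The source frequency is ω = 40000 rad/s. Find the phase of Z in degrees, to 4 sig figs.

X_L = ωL = 68.80 Ω
Z = 680.0 + j68.80 Ω
|Z| = √(680.0² + 68.80²) = 683.5 Ω
∠Z = arctan(68.80/680.0) = 5.777°

5.777°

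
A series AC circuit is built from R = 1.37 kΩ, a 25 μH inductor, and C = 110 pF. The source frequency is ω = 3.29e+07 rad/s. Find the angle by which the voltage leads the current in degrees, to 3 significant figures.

X_L = ωL = 822 Ω
X_C = 1/(ωC) = 276 Ω
Net reactance X = X_L − X_C = 546 Ω
Z = 1370 + j546 Ω
|Z| = √(1370² + 546²) = 1470 Ω
∠Z = arctan(546/1370) = 21.7°

21.7°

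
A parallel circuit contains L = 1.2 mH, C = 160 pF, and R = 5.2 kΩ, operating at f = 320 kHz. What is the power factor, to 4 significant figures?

0.9007

ω = 2πf = 2.011e+06 rad/s
X_L = ωL = 2413 Ω
X_C = 1/(ωC) = 3108 Ω
Parallel: admittances add. Y = 1/R + 1/(jωL) + jωC
Y = (0.0001923 − j9.277e-05) S
|Y| = 0.0002135 S → |Z| = 1/|Y| = 4684 Ω, ∠Z = −∠Y = 25.75°
cos φ = cos(25.75°) = 0.9007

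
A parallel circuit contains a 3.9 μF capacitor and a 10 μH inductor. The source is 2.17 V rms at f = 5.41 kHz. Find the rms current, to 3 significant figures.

ω = 2πf = 33990 rad/s
X_L = ωL = 0.340 Ω
X_C = 1/(ωC) = 7.54 Ω
Parallel: admittances add. Y = 1/(jωL) + jωC
Y = (0 − j2.81) S
|Y| = 2.81 S → |Z| = 1/|Y| = 0.356 Ω, ∠Z = −∠Y = 90.0°
I = V/|Z| = 2.17/0.356 = 6.10 A

6.10 A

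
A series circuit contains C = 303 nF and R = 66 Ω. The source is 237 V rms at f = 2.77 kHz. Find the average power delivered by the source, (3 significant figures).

ω = 2πf = 17400 rad/s
X_C = 1/(ωC) = 190 Ω
Z = 66.0 − j190 Ω
|Z| = √(66.0² + 190²) = 201 Ω
∠Z = arctan(-190/66.0) = -70.8°
I = V/|Z| = 1.18 A
P = VI cos φ = 237 × 1.18 × cos(-70.8°) = 92.0 W

92.0 W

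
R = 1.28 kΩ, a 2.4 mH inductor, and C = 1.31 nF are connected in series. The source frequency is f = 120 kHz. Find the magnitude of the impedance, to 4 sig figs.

ω = 2πf = 754000 rad/s
X_L = ωL = 1810 Ω
X_C = 1/(ωC) = 1012 Ω
Net reactance X = X_L − X_C = 797.1 Ω
Z = 1280 + j797.1 Ω
|Z| = √(1280² + 797.1²) = 1508 Ω

1508 Ω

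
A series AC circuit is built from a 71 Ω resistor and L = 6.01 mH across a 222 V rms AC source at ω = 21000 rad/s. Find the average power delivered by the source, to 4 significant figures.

166.9 W

X_L = ωL = 126.2 Ω
Z = 71.00 + j126.2 Ω
|Z| = √(71.00² + 126.2²) = 144.8 Ω
∠Z = arctan(126.2/71.00) = 60.64°
I = V/|Z| = 1.533 A
P = VI cos φ = 222 × 1.533 × cos(60.64°) = 166.9 W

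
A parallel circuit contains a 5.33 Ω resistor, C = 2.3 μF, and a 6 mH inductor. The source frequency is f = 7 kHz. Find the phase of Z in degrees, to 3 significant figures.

ω = 2πf = 43980 rad/s
X_L = ωL = 264 Ω
X_C = 1/(ωC) = 9.89 Ω
Parallel: admittances add. Y = 1/R + 1/(jωL) + jωC
Y = (0.188 + j0.0974) S
|Y| = 0.211 S → |Z| = 1/|Y| = 4.73 Ω, ∠Z = −∠Y = -27.4°

-27.4°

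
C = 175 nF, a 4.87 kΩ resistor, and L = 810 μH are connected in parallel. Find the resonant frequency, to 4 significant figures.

13.37 kHz

ω₀ = 1/√(LC) = 1/√(0.00081 × 1.75e-07) = 83990 rad/s
f₀ = ω₀/(2π) = 13.37 kHz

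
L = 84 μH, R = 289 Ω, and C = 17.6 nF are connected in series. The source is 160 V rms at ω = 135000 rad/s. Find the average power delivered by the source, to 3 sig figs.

29.4 W

X_L = ωL = 11.3 Ω
X_C = 1/(ωC) = 421 Ω
Net reactance X = X_L − X_C = -410 Ω
Z = 289 − j410 Ω
|Z| = √(289² + 410²) = 501 Ω
∠Z = arctan(-410/289) = -54.8°
I = V/|Z| = 319 mA
P = VI cos φ = 160 × 0.319 × cos(-54.8°) = 29.4 W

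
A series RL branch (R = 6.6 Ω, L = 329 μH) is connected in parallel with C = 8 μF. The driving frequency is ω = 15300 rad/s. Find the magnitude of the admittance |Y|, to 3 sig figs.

X_L = ωL = 5.03 Ω
X_C = 1/(ωC) = 8.17 Ω
Branch 1 (R+jX_L): Z₁ = 6.60 + j5.03 Ω, |Z₁| = 8.30 Ω
Branch 2 (−jX_C): Z₂ = −j8.17 Ω
Parallel: Z = Z₁Z₂/(Z₁+Z₂), |Z| = 9.28 Ω, ∠Z = -27.3°
|Y| = 1/|Z| = 108 mS

108 mS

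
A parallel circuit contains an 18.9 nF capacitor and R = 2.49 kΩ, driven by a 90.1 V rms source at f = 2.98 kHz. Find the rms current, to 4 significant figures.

48.23 mA

ω = 2πf = 18720 rad/s
X_C = 1/(ωC) = 2826 Ω
Parallel: admittances add. Y = 1/R + jωC
Y = (0.0004016 + j0.0003539) S
|Y| = 0.0005353 S → |Z| = 1/|Y| = 1868 Ω, ∠Z = −∠Y = -41.39°
I = V/|Z| = 90.1/1868 = 48.23 mA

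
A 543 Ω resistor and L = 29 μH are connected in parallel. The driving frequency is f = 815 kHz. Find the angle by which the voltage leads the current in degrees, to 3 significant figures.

74.7°

ω = 2πf = 5.121e+06 rad/s
X_L = ωL = 149 Ω
Parallel: admittances add. Y = 1/R + 1/(jωL)
Y = (0.00184 − j0.00673) S
|Y| = 0.00698 S → |Z| = 1/|Y| = 143 Ω, ∠Z = −∠Y = 74.7°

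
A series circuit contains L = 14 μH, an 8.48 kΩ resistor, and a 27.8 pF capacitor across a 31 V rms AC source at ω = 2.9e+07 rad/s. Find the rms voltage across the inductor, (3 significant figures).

X_L = ωL = 406 Ω
X_C = 1/(ωC) = 1240 Ω
Net reactance X = X_L − X_C = -834 Ω
Z = 8480 − j834 Ω
|Z| = √(8480² + 834²) = 8520 Ω
I = V/|Z| = 3.64 mA
V_L = I·|Z_L| = 0.00364 × 406 = 1.48 V

1.48 V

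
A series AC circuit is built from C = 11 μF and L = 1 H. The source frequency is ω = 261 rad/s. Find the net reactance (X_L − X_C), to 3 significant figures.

X_L = ωL = 261 Ω
X_C = 1/(ωC) = 348 Ω
X = 261 − 348 = -87.3 Ω

-87.3 Ω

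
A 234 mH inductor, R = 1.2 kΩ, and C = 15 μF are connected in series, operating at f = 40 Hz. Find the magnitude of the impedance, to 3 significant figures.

1220 Ω

ω = 2πf = 251.3 rad/s
X_L = ωL = 58.8 Ω
X_C = 1/(ωC) = 265 Ω
Net reactance X = X_L − X_C = -206 Ω
Z = 1200 − j206 Ω
|Z| = √(1200² + 206²) = 1220 Ω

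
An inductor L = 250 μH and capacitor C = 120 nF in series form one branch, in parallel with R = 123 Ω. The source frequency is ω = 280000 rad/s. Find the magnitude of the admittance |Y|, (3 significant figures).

26.1 mS

X_L = ωL = 70.0 Ω
X_C = 1/(ωC) = 29.8 Ω
Branch 1: Z₁ = R = 123 Ω
Branch 2 (series LC): Z₂ = j(X_L − X_C) = j40.2 Ω
Parallel: Z = Z₁Z₂/(Z₁+Z₂), |Z| = 38.2 Ω, ∠Z = 71.9°
|Y| = 1/|Z| = 26.1 mS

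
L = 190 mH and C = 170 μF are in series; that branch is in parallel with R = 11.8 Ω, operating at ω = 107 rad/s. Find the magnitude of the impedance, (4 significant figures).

11.17 Ω

X_L = ωL = 20.33 Ω
X_C = 1/(ωC) = 54.98 Ω
Branch 1: Z₁ = R = 11.80 Ω
Branch 2 (series LC): Z₂ = j(X_L − X_C) = −j34.65 Ω
Parallel: Z = Z₁Z₂/(Z₁+Z₂), |Z| = 11.17 Ω, ∠Z = -18.81°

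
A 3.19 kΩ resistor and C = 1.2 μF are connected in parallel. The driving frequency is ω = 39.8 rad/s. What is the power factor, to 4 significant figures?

X_C = 1/(ωC) = 20940 Ω
Parallel: admittances add. Y = 1/R + jωC
Y = (0.0003135 + j4.776e-05) S
|Y| = 0.0003171 S → |Z| = 1/|Y| = 3154 Ω, ∠Z = −∠Y = -8.663°
cos φ = cos(-8.663°) = 0.9886

0.9886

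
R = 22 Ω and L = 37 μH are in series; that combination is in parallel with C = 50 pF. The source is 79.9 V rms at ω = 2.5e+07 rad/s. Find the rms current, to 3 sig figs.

X_L = ωL = 925 Ω
X_C = 1/(ωC) = 800 Ω
Branch 1 (R+jX_L): Z₁ = 22.0 + j925 Ω, |Z₁| = 925 Ω
Branch 2 (−jX_C): Z₂ = −j800 Ω
Parallel: Z = Z₁Z₂/(Z₁+Z₂), |Z| = 5830 Ω, ∠Z = -81.4°
I = V/|Z| = 79.9/5830 = 13.7 mA

13.7 mA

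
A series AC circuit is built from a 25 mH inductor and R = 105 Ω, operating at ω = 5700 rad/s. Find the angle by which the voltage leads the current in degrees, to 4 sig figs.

X_L = ωL = 142.5 Ω
Z = 105.0 + j142.5 Ω
|Z| = √(105.0² + 142.5²) = 177.0 Ω
∠Z = arctan(142.5/105.0) = 53.62°

53.62°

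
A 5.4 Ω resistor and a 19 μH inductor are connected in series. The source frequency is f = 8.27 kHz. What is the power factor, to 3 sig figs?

0.984

ω = 2πf = 51960 rad/s
X_L = ωL = 0.987 Ω
Z = 5.40 + j0.987 Ω
|Z| = √(5.40² + 0.987²) = 5.49 Ω
∠Z = arctan(0.987/5.40) = 10.4°
cos φ = cos(10.4°) = 0.984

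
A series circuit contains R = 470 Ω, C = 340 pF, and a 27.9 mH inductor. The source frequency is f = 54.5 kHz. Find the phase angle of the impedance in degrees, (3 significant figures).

ω = 2πf = 342400 rad/s
X_L = ωL = 9550 Ω
X_C = 1/(ωC) = 8590 Ω
Net reactance X = X_L − X_C = 965 Ω
Z = 470 + j965 Ω
|Z| = √(470² + 965²) = 1070 Ω
∠Z = arctan(965/470) = 64.0°

64.0°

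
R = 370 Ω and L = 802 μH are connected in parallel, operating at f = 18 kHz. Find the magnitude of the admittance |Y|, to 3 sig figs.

11.4 mS

ω = 2πf = 113100 rad/s
X_L = ωL = 90.7 Ω
Parallel: admittances add. Y = 1/R + 1/(jωL)
Y = (0.00270 − j0.0110) S
|Y| = 0.0114 S → |Z| = 1/|Y| = 88.1 Ω, ∠Z = −∠Y = 76.2°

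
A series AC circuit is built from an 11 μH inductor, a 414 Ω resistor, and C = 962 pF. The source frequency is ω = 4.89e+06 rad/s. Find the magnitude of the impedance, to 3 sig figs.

443 Ω

X_L = ωL = 53.8 Ω
X_C = 1/(ωC) = 213 Ω
Net reactance X = X_L − X_C = -159 Ω
Z = 414 − j159 Ω
|Z| = √(414² + 159²) = 443 Ω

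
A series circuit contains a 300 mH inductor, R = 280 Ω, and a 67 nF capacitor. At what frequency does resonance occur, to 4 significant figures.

1.123 kHz

ω₀ = 1/√(LC) = 1/√(0.3 × 6.7e-08) = 7053 rad/s
f₀ = ω₀/(2π) = 1.123 kHz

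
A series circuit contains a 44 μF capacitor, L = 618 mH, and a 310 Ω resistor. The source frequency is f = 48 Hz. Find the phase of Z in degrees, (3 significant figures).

ω = 2πf = 301.6 rad/s
X_L = ωL = 186 Ω
X_C = 1/(ωC) = 75.4 Ω
Net reactance X = X_L − X_C = 111 Ω
Z = 310 + j111 Ω
|Z| = √(310² + 111²) = 329 Ω
∠Z = arctan(111/310) = 19.7°

19.7°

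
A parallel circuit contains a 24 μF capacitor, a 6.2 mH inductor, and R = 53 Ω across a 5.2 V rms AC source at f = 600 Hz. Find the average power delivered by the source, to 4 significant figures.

ω = 2πf = 3770 rad/s
X_L = ωL = 23.37 Ω
X_C = 1/(ωC) = 11.05 Ω
Parallel: admittances add. Y = 1/R + 1/(jωL) + jωC
Y = (0.01887 + j0.04769) S
|Y| = 0.05129 S → |Z| = 1/|Y| = 19.50 Ω, ∠Z = −∠Y = -68.42°
I = V/|Z| = 266.7 mA
P = VI cos φ = 5.2 × 0.2667 × cos(-68.42°) = 510.2 mW

510.2 mW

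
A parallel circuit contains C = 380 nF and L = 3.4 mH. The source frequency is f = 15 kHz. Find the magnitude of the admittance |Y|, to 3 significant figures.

ω = 2πf = 94250 rad/s
X_L = ωL = 320 Ω
X_C = 1/(ωC) = 27.9 Ω
Parallel: admittances add. Y = 1/(jωL) + jωC
Y = (0 + j0.0327) S
|Y| = 0.0327 S → |Z| = 1/|Y| = 30.6 Ω, ∠Z = −∠Y = -90.0°

32.7 mS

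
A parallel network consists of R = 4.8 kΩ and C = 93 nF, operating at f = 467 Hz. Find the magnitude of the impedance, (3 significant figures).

2910 Ω

ω = 2πf = 2934 rad/s
X_C = 1/(ωC) = 3660 Ω
Parallel: admittances add. Y = 1/R + jωC
Y = (0.000208 + j0.000273) S
|Y| = 0.000343 S → |Z| = 1/|Y| = 2910 Ω, ∠Z = −∠Y = -52.6°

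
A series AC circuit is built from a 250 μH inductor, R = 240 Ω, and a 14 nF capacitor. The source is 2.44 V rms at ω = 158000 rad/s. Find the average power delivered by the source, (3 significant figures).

6.27 mW

X_L = ωL = 39.5 Ω
X_C = 1/(ωC) = 452 Ω
Net reactance X = X_L − X_C = -413 Ω
Z = 240 − j413 Ω
|Z| = √(240² + 413²) = 477 Ω
∠Z = arctan(-413/240) = -59.8°
I = V/|Z| = 5.11 mA
P = VI cos φ = 2.44 × 0.00511 × cos(-59.8°) = 6.27 mW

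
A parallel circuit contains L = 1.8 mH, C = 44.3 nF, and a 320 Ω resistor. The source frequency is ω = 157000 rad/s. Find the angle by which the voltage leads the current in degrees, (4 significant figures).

-47.55°

X_L = ωL = 282.6 Ω
X_C = 1/(ωC) = 143.8 Ω
Parallel: admittances add. Y = 1/R + 1/(jωL) + jωC
Y = (0.003125 + j0.003417) S
|Y| = 0.004630 S → |Z| = 1/|Y| = 216.0 Ω, ∠Z = −∠Y = -47.55°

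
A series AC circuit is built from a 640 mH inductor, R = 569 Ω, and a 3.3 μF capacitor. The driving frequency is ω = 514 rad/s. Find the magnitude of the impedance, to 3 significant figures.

X_L = ωL = 329 Ω
X_C = 1/(ωC) = 590 Ω
Net reactance X = X_L − X_C = -261 Ω
Z = 569 − j261 Ω
|Z| = √(569² + 261²) = 626 Ω

626 Ω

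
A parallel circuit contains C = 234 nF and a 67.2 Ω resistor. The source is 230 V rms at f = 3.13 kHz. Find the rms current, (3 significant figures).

3.58 A

ω = 2πf = 19670 rad/s
X_C = 1/(ωC) = 217 Ω
Parallel: admittances add. Y = 1/R + jωC
Y = (0.0149 + j0.00460) S
|Y| = 0.0156 S → |Z| = 1/|Y| = 64.2 Ω, ∠Z = −∠Y = -17.2°
I = V/|Z| = 230/64.2 = 3.58 A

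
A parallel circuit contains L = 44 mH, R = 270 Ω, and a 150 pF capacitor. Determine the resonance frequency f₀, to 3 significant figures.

62.0 kHz

ω₀ = 1/√(LC) = 1/√(0.044 × 1.5e-10) = 389200 rad/s
f₀ = ω₀/(2π) = 62.0 kHz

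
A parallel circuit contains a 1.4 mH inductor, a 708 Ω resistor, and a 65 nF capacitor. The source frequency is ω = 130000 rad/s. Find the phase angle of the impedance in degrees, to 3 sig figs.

-64.5°

X_L = ωL = 182 Ω
X_C = 1/(ωC) = 118 Ω
Parallel: admittances add. Y = 1/R + 1/(jωL) + jωC
Y = (0.00141 + j0.00296) S
|Y| = 0.00328 S → |Z| = 1/|Y| = 305 Ω, ∠Z = −∠Y = -64.5°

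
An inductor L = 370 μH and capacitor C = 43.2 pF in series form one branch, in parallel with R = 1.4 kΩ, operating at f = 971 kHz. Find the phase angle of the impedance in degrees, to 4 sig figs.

-42.33°

ω = 2πf = 6.101e+06 rad/s
X_L = ωL = 2257 Ω
X_C = 1/(ωC) = 3794 Ω
Branch 1: Z₁ = R = 1400 Ω
Branch 2 (series LC): Z₂ = j(X_L − X_C) = −j1537 Ω
Parallel: Z = Z₁Z₂/(Z₁+Z₂), |Z| = 1035 Ω, ∠Z = -42.33°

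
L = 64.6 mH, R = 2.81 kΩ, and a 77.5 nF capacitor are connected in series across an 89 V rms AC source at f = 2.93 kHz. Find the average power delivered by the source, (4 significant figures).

ω = 2πf = 18410 rad/s
X_L = ωL = 1189 Ω
X_C = 1/(ωC) = 700.9 Ω
Net reactance X = X_L − X_C = 488.4 Ω
Z = 2810 + j488.4 Ω
|Z| = √(2810² + 488.4²) = 2852 Ω
∠Z = arctan(488.4/2810) = 9.860°
I = V/|Z| = 31.20 mA
P = VI cos φ = 89 × 0.03120 × cos(9.860°) = 2.736 W

2.736 W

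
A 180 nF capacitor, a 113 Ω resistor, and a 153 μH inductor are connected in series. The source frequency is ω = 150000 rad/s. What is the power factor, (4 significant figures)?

0.9923

X_L = ωL = 22.95 Ω
X_C = 1/(ωC) = 37.04 Ω
Net reactance X = X_L − X_C = -14.09 Ω
Z = 113.0 − j14.09 Ω
|Z| = √(113.0² + 14.09²) = 113.9 Ω
∠Z = arctan(-14.09/113.0) = -7.106°
cos φ = cos(-7.106°) = 0.9923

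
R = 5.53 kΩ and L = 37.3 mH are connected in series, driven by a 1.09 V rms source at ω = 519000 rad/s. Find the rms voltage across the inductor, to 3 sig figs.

X_L = ωL = 19400 Ω
Z = 5530 + j19400 Ω
|Z| = √(5530² + 19400²) = 20100 Ω
I = V/|Z| = 54.1 μA
V_L = I·|Z_L| = 5.41e-05 × 19400 = 1.05 V

1.05 V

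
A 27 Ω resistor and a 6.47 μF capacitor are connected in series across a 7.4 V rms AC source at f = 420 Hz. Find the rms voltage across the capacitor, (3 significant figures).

6.72 V

ω = 2πf = 2639 rad/s
X_C = 1/(ωC) = 58.6 Ω
Z = 27.0 − j58.6 Ω
|Z| = √(27.0² + 58.6²) = 64.5 Ω
I = V/|Z| = 115 mA
V_C = I·|Z_C| = 0.115 × 58.6 = 6.72 V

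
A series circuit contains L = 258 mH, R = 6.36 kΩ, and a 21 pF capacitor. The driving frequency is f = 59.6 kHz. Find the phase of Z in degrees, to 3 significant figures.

ω = 2πf = 374500 rad/s
X_L = ωL = 96600 Ω
X_C = 1/(ωC) = 127000 Ω
Net reactance X = X_L − X_C = -30500 Ω
Z = 6360 − j30500 Ω
|Z| = √(6360² + 30500²) = 31200 Ω
∠Z = arctan(-30500/6360) = -78.2°

-78.2°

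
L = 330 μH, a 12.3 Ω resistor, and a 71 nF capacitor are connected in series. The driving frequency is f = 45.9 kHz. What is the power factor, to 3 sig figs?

0.257

ω = 2πf = 288400 rad/s
X_L = ωL = 95.2 Ω
X_C = 1/(ωC) = 48.8 Ω
Net reactance X = X_L − X_C = 46.3 Ω
Z = 12.3 + j46.3 Ω
|Z| = √(12.3² + 46.3²) = 47.9 Ω
∠Z = arctan(46.3/12.3) = 75.1°
cos φ = cos(75.1°) = 0.257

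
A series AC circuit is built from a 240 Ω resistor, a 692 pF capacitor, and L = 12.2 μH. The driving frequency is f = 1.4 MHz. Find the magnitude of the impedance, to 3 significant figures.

ω = 2πf = 8.796e+06 rad/s
X_L = ωL = 107 Ω
X_C = 1/(ωC) = 164 Ω
Net reactance X = X_L − X_C = -57.0 Ω
Z = 240 − j57.0 Ω
|Z| = √(240² + 57.0²) = 247 Ω

247 Ω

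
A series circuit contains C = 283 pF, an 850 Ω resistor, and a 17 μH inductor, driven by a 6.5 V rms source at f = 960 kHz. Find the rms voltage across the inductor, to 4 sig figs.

ω = 2πf = 6.032e+06 rad/s
X_L = ωL = 102.5 Ω
X_C = 1/(ωC) = 585.8 Ω
Net reactance X = X_L − X_C = -483.3 Ω
Z = 850.0 − j483.3 Ω
|Z| = √(850.0² + 483.3²) = 977.8 Ω
I = V/|Z| = 6.648 mA
V_L = I·|Z_L| = 0.006648 × 102.5 = 0.6817 V

0.6817 V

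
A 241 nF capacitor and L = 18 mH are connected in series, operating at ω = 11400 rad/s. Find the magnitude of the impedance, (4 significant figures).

X_L = ωL = 205.2 Ω
X_C = 1/(ωC) = 364.0 Ω
Net reactance X = X_L − X_C = -158.8 Ω
Z = − j158.8 Ω
|Z| = √(0² + 158.8²) = 158.8 Ω

158.8 Ω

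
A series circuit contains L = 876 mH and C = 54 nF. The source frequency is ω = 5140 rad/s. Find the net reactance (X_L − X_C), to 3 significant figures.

X_L = ωL = 4500 Ω
X_C = 1/(ωC) = 3600 Ω
X = 4500 − 3600 = 900 Ω

900 Ω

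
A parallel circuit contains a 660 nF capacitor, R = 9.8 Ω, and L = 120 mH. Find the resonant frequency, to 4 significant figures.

ω₀ = 1/√(LC) = 1/√(0.12 × 6.6e-07) = 3553 rad/s
f₀ = ω₀/(2π) = 565.5 Hz

565.5 Hz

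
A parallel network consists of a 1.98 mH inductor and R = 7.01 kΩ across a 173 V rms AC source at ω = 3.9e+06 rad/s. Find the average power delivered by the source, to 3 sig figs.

X_L = ωL = 7720 Ω
Parallel: admittances add. Y = 1/R + 1/(jωL)
Y = (0.000143 − j0.000130) S
|Y| = 0.000193 S → |Z| = 1/|Y| = 5190 Ω, ∠Z = −∠Y = 42.2°
I = V/|Z| = 33.3 mA
P = VI cos φ = 173 × 0.0333 × cos(42.2°) = 4.27 W

4.27 W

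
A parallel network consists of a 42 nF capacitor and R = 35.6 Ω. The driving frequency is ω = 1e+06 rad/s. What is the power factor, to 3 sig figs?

0.556

X_C = 1/(ωC) = 23.8 Ω
Parallel: admittances add. Y = 1/R + jωC
Y = (0.0281 + j0.0420) S
|Y| = 0.0505 S → |Z| = 1/|Y| = 19.8 Ω, ∠Z = −∠Y = -56.2°
cos φ = cos(-56.2°) = 0.556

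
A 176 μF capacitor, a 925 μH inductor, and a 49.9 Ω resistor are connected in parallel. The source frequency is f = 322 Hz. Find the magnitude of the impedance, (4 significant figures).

5.575 Ω

ω = 2πf = 2023 rad/s
X_L = ωL = 1.871 Ω
X_C = 1/(ωC) = 2.808 Ω
Parallel: admittances add. Y = 1/R + 1/(jωL) + jωC
Y = (0.02004 − j0.1783) S
|Y| = 0.1794 S → |Z| = 1/|Y| = 5.575 Ω, ∠Z = −∠Y = 83.59°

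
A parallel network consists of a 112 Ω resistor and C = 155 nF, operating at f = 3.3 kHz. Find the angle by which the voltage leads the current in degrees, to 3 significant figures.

ω = 2πf = 20730 rad/s
X_C = 1/(ωC) = 311 Ω
Parallel: admittances add. Y = 1/R + jωC
Y = (0.00893 + j0.00321) S
|Y| = 0.00949 S → |Z| = 1/|Y| = 105 Ω, ∠Z = −∠Y = -19.8°

-19.8°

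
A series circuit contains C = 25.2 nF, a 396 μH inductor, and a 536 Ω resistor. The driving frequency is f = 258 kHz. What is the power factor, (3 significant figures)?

ω = 2πf = 1.621e+06 rad/s
X_L = ωL = 642 Ω
X_C = 1/(ωC) = 24.5 Ω
Net reactance X = X_L − X_C = 617 Ω
Z = 536 + j617 Ω
|Z| = √(536² + 617²) = 818 Ω
∠Z = arctan(617/536) = 49.0°
cos φ = cos(49.0°) = 0.656

0.656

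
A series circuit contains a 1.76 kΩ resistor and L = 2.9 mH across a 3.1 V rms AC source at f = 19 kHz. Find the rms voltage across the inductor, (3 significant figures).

ω = 2πf = 119400 rad/s
X_L = ωL = 346 Ω
Z = 1760 + j346 Ω
|Z| = √(1760² + 346²) = 1790 Ω
I = V/|Z| = 1.73 mA
V_L = I·|Z_L| = 0.00173 × 346 = 0.598 V

0.598 V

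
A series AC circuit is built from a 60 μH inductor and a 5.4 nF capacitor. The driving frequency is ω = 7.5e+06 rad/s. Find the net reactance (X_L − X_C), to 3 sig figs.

425 Ω

X_L = ωL = 450 Ω
X_C = 1/(ωC) = 24.7 Ω
X = 450 − 24.7 = 425 Ω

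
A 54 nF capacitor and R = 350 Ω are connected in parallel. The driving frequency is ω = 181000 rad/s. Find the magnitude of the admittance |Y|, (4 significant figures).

X_C = 1/(ωC) = 102.3 Ω
Parallel: admittances add. Y = 1/R + jωC
Y = (0.002857 + j0.009774) S
|Y| = 0.01018 S → |Z| = 1/|Y| = 98.20 Ω, ∠Z = −∠Y = -73.71°

10.18 mS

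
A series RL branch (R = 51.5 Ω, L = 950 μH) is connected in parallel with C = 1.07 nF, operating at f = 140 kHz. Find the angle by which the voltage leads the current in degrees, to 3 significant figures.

ω = 2πf = 879600 rad/s
X_L = ωL = 836 Ω
X_C = 1/(ωC) = 1060 Ω
Branch 1 (R+jX_L): Z₁ = 51.5 + j836 Ω, |Z₁| = 837 Ω
Branch 2 (−jX_C): Z₂ = −j1060 Ω
Parallel: Z = Z₁Z₂/(Z₁+Z₂), |Z| = 3820 Ω, ∠Z = 73.7°

73.7°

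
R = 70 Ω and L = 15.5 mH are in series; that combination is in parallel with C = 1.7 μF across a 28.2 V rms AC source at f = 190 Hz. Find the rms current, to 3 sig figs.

379 mA

ω = 2πf = 1194 rad/s
X_L = ωL = 18.5 Ω
X_C = 1/(ωC) = 493 Ω
Branch 1 (R+jX_L): Z₁ = 70.0 + j18.5 Ω, |Z₁| = 72.4 Ω
Branch 2 (−jX_C): Z₂ = −j493 Ω
Parallel: Z = Z₁Z₂/(Z₁+Z₂), |Z| = 74.4 Ω, ∠Z = 6.41°
I = V/|Z| = 28.2/74.4 = 379 mA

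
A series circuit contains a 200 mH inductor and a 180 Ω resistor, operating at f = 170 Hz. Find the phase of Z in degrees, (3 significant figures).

ω = 2πf = 1068 rad/s
X_L = ωL = 214 Ω
Z = 180 + j214 Ω
|Z| = √(180² + 214²) = 279 Ω
∠Z = arctan(214/180) = 49.9°

49.9°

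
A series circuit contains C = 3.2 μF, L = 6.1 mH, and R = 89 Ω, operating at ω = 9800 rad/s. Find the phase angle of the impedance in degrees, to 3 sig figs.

X_L = ωL = 59.8 Ω
X_C = 1/(ωC) = 31.9 Ω
Net reactance X = X_L − X_C = 27.9 Ω
Z = 89.0 + j27.9 Ω
|Z| = √(89.0² + 27.9²) = 93.3 Ω
∠Z = arctan(27.9/89.0) = 17.4°

17.4°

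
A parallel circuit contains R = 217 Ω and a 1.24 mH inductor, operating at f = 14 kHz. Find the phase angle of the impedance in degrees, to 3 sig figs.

ω = 2πf = 87960 rad/s
X_L = ωL = 109 Ω
Parallel: admittances add. Y = 1/R + 1/(jωL)
Y = (0.00461 − j0.00917) S
|Y| = 0.0103 S → |Z| = 1/|Y| = 97.5 Ω, ∠Z = −∠Y = 63.3°

63.3°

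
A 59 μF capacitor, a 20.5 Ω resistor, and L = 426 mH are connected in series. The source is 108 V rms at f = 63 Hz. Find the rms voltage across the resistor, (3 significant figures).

ω = 2πf = 395.8 rad/s
X_L = ωL = 169 Ω
X_C = 1/(ωC) = 42.8 Ω
Net reactance X = X_L − X_C = 126 Ω
Z = 20.5 + j126 Ω
|Z| = √(20.5² + 126²) = 127 Ω
I = V/|Z| = 847 mA
V_R = I·|Z_R| = 0.847 × 20.5 = 17.4 V

17.4 V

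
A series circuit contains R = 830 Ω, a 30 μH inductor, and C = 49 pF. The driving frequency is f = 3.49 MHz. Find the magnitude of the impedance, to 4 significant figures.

873.7 Ω

ω = 2πf = 2.193e+07 rad/s
X_L = ωL = 657.8 Ω
X_C = 1/(ωC) = 930.7 Ω
Net reactance X = X_L − X_C = -272.8 Ω
Z = 830.0 − j272.8 Ω
|Z| = √(830.0² + 272.8²) = 873.7 Ω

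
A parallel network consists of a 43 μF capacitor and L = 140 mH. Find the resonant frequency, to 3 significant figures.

ω₀ = 1/√(LC) = 1/√(0.14 × 4.3e-05) = 407.6 rad/s
f₀ = ω₀/(2π) = 64.9 Hz

64.9 Hz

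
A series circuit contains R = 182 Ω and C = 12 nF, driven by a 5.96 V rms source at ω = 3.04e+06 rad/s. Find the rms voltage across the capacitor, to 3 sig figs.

0.888 V

X_C = 1/(ωC) = 27.4 Ω
Z = 182 − j27.4 Ω
|Z| = √(182² + 27.4²) = 184 Ω
I = V/|Z| = 32.4 mA
V_C = I·|Z_C| = 0.0324 × 27.4 = 0.888 V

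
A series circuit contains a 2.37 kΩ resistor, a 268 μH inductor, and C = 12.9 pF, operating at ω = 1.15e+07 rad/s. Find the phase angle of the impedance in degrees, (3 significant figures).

-57.1°

X_L = ωL = 3080 Ω
X_C = 1/(ωC) = 6740 Ω
Net reactance X = X_L − X_C = -3660 Ω
Z = 2370 − j3660 Ω
|Z| = √(2370² + 3660²) = 4360 Ω
∠Z = arctan(-3660/2370) = -57.1°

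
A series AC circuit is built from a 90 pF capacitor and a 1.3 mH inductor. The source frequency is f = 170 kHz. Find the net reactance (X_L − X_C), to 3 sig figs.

ω = 2πf = 1.068e+06 rad/s
X_L = ωL = 1390 Ω
X_C = 1/(ωC) = 10400 Ω
X = 1390 − 10400 = -9010 Ω

-9010 Ω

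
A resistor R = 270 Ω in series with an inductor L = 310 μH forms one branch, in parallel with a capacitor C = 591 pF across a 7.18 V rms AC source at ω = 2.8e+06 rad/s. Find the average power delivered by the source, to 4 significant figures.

X_L = ωL = 868.0 Ω
X_C = 1/(ωC) = 604.3 Ω
Branch 1 (R+jX_L): Z₁ = 270.0 + j868.0 Ω, |Z₁| = 909.0 Ω
Branch 2 (−jX_C): Z₂ = −j604.3 Ω
Parallel: Z = Z₁Z₂/(Z₁+Z₂), |Z| = 1456 Ω, ∠Z = -61.60°
I = V/|Z| = 4.933 mA
P = VI cos φ = 7.18 × 0.004933 × cos(-61.60°) = 16.84 mW

16.84 mW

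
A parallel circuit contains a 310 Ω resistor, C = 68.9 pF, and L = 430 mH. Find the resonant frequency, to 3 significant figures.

29.2 kHz

ω₀ = 1/√(LC) = 1/√(0.43 × 6.89e-11) = 183700 rad/s
f₀ = ω₀/(2π) = 29.2 kHz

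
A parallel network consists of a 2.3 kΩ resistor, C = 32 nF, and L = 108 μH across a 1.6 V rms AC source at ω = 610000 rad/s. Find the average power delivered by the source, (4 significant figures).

X_L = ωL = 65.88 Ω
X_C = 1/(ωC) = 51.23 Ω
Parallel: admittances add. Y = 1/R + 1/(jωL) + jωC
Y = (0.0004348 + j0.004341) S
|Y| = 0.004363 S → |Z| = 1/|Y| = 229.2 Ω, ∠Z = −∠Y = -84.28°
I = V/|Z| = 6.980 mA
P = VI cos φ = 1.6 × 0.006980 × cos(-84.28°) = 1.113 mW

1.113 mW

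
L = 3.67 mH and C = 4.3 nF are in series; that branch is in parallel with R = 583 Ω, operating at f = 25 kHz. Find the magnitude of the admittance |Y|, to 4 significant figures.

ω = 2πf = 157100 rad/s
X_L = ωL = 576.5 Ω
X_C = 1/(ωC) = 1481 Ω
Branch 1: Z₁ = R = 583.0 Ω
Branch 2 (series LC): Z₂ = j(X_L − X_C) = −j904.0 Ω
Parallel: Z = Z₁Z₂/(Z₁+Z₂), |Z| = 490.0 Ω, ∠Z = -32.82°
|Y| = 1/|Z| = 2.041 mS

2.041 mS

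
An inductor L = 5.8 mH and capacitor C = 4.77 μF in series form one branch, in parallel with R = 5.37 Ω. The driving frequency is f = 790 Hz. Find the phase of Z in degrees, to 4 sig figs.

-21.77°

ω = 2πf = 4964 rad/s
X_L = ωL = 28.79 Ω
X_C = 1/(ωC) = 42.24 Ω
Branch 1: Z₁ = R = 5.370 Ω
Branch 2 (series LC): Z₂ = j(X_L − X_C) = −j13.45 Ω
Parallel: Z = Z₁Z₂/(Z₁+Z₂), |Z| = 4.987 Ω, ∠Z = -21.77°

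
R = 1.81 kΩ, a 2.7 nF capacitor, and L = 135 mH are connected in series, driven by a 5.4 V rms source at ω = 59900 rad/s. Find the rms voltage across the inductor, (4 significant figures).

16.63 V

X_L = ωL = 8087 Ω
X_C = 1/(ωC) = 6183 Ω
Net reactance X = X_L − X_C = 1903 Ω
Z = 1810 + j1903 Ω
|Z| = √(1810² + 1903²) = 2627 Ω
I = V/|Z| = 2.056 mA
V_L = I·|Z_L| = 0.002056 × 8087 = 16.63 V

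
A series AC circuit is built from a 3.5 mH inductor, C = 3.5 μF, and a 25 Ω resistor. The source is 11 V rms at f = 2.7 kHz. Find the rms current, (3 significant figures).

223 mA

ω = 2πf = 16960 rad/s
X_L = ωL = 59.4 Ω
X_C = 1/(ωC) = 16.8 Ω
Net reactance X = X_L − X_C = 42.5 Ω
Z = 25.0 + j42.5 Ω
|Z| = √(25.0² + 42.5²) = 49.3 Ω
I = V/|Z| = 11/49.3 = 223 mA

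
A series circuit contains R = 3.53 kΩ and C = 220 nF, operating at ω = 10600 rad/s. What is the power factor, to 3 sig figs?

0.993

X_C = 1/(ωC) = 429 Ω
Z = 3530 − j429 Ω
|Z| = √(3530² + 429²) = 3560 Ω
∠Z = arctan(-429/3530) = -6.93°
cos φ = cos(-6.93°) = 0.993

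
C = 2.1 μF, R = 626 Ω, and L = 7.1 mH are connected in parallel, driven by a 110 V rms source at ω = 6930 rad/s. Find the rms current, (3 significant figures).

X_L = ωL = 49.2 Ω
X_C = 1/(ωC) = 68.7 Ω
Parallel: admittances add. Y = 1/R + 1/(jωL) + jωC
Y = (0.00160 − j0.00577) S
|Y| = 0.00599 S → |Z| = 1/|Y| = 167 Ω, ∠Z = −∠Y = 74.5°
I = V/|Z| = 110/167 = 659 mA

659 mA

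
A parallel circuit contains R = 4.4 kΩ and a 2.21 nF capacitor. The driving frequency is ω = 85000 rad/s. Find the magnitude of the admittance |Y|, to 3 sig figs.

295 μS

X_C = 1/(ωC) = 5320 Ω
Parallel: admittances add. Y = 1/R + jωC
Y = (0.000227 + j0.000188) S
|Y| = 0.000295 S → |Z| = 1/|Y| = 3390 Ω, ∠Z = −∠Y = -39.6°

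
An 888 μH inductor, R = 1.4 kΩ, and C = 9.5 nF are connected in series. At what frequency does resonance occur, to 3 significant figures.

54.8 kHz

ω₀ = 1/√(LC) = 1/√(0.000888 × 9.5e-09) = 344300 rad/s
f₀ = ω₀/(2π) = 54.8 kHz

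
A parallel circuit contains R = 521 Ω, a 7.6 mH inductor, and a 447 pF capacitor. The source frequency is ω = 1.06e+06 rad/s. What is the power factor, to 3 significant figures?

0.984

X_L = ωL = 8060 Ω
X_C = 1/(ωC) = 2110 Ω
Parallel: admittances add. Y = 1/R + 1/(jωL) + jωC
Y = (0.00192 + j0.000350) S
|Y| = 0.00195 S → |Z| = 1/|Y| = 513 Ω, ∠Z = −∠Y = -10.3°
cos φ = cos(-10.3°) = 0.984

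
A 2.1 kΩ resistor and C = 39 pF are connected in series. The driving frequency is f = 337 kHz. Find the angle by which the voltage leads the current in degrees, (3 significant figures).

ω = 2πf = 2.117e+06 rad/s
X_C = 1/(ωC) = 12100 Ω
Z = 2100 − j12100 Ω
|Z| = √(2100² + 12100²) = 12300 Ω
∠Z = arctan(-12100/2100) = -80.2°

-80.2°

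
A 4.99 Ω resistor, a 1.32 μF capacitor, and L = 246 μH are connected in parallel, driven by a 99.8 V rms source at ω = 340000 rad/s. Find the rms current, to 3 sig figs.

48.0 A

X_L = ωL = 83.6 Ω
X_C = 1/(ωC) = 2.23 Ω
Parallel: admittances add. Y = 1/R + 1/(jωL) + jωC
Y = (0.200 + j0.437) S
|Y| = 0.481 S → |Z| = 1/|Y| = 2.08 Ω, ∠Z = −∠Y = -65.4°
I = V/|Z| = 99.8/2.08 = 48.0 A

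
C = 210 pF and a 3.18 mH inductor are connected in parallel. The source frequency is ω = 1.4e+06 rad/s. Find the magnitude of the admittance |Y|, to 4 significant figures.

X_L = ωL = 4452 Ω
X_C = 1/(ωC) = 3401 Ω
Parallel: admittances add. Y = 1/(jωL) + jωC
Y = (0 + j6.938e-05) S
|Y| = 6.938e-05 S → |Z| = 1/|Y| = 14410 Ω, ∠Z = −∠Y = -90.00°

69.38 μS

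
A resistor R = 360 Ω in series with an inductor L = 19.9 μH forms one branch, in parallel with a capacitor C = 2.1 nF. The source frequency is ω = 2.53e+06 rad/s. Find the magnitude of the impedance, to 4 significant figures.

177.5 Ω

X_L = ωL = 50.35 Ω
X_C = 1/(ωC) = 188.2 Ω
Branch 1 (R+jX_L): Z₁ = 360.0 + j50.35 Ω, |Z₁| = 363.5 Ω
Branch 2 (−jX_C): Z₂ = −j188.2 Ω
Parallel: Z = Z₁Z₂/(Z₁+Z₂), |Z| = 177.5 Ω, ∠Z = -61.08°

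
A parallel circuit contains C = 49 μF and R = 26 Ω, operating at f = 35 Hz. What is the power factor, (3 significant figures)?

0.963

ω = 2πf = 219.9 rad/s
X_C = 1/(ωC) = 92.8 Ω
Parallel: admittances add. Y = 1/R + jωC
Y = (0.0385 + j0.0108) S
|Y| = 0.0399 S → |Z| = 1/|Y| = 25.0 Ω, ∠Z = −∠Y = -15.7°
cos φ = cos(-15.7°) = 0.963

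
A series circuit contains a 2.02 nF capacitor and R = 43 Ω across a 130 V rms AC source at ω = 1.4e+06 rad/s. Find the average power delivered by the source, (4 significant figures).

5.727 W

X_C = 1/(ωC) = 353.6 Ω
Z = 43.00 − j353.6 Ω
|Z| = √(43.00² + 353.6²) = 356.2 Ω
∠Z = arctan(-353.6/43.00) = -83.07°
I = V/|Z| = 365.0 mA
P = VI cos φ = 130 × 0.3650 × cos(-83.07°) = 5.727 W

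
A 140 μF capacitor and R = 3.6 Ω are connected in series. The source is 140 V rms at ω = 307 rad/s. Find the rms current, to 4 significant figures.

5.946 A

X_C = 1/(ωC) = 23.27 Ω
Z = 3.600 − j23.27 Ω
|Z| = √(3.600² + 23.27²) = 23.54 Ω
I = V/|Z| = 140/23.54 = 5.946 A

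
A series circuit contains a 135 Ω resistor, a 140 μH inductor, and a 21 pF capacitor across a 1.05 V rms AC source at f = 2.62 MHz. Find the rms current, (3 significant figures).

1.74 mA

ω = 2πf = 1.646e+07 rad/s
X_L = ωL = 2300 Ω
X_C = 1/(ωC) = 2890 Ω
Net reactance X = X_L − X_C = -588 Ω
Z = 135 − j588 Ω
|Z| = √(135² + 588²) = 603 Ω
I = V/|Z| = 1.05/603 = 1.74 mA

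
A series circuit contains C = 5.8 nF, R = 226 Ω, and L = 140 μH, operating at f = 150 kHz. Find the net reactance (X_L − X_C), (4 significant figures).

ω = 2πf = 942500 rad/s
X_L = ωL = 131.9 Ω
X_C = 1/(ωC) = 182.9 Ω
X = 131.9 − 182.9 = -50.99 Ω

-50.99 Ω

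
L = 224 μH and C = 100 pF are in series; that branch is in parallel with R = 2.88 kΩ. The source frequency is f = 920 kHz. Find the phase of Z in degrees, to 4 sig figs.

ω = 2πf = 5.781e+06 rad/s
X_L = ωL = 1295 Ω
X_C = 1/(ωC) = 1730 Ω
Branch 1: Z₁ = R = 2880 Ω
Branch 2 (series LC): Z₂ = j(X_L − X_C) = −j435.1 Ω
Parallel: Z = Z₁Z₂/(Z₁+Z₂), |Z| = 430.2 Ω, ∠Z = -81.41°

-81.41°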